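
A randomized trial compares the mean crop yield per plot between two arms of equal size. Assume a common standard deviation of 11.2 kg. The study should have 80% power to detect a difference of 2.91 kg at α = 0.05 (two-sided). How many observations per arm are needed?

For two equal groups, n per group = 2·((z_{α/2} + z_β)·σ/δ)².
z_{α/2} = 1.960; z_β = 0.842 (power 80%).
n = 2 × (2.802 × 11.2 / 2.91)² = 2 × 116.30 = 232.60
Round up: n = 233 per group.

233 per group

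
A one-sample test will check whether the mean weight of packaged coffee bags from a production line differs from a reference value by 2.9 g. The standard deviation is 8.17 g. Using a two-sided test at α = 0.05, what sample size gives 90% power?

For a one-sample z-test, n = ((z_{α/2} + z_β)·σ/δ)².
z_{α/2} = 1.960 (two-sided α = 0.05); z_β = 1.282 (power 90% → β = 0.1).
n = (3.242 × 8.17 / 2.9)² = 83.42
Round up: n = 84.

84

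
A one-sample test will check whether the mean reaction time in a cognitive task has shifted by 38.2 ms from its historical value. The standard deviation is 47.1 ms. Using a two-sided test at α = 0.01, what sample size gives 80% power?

For a one-sample z-test, n = ((z_{α/2} + z_β)·σ/δ)².
z_{α/2} = 2.576 (two-sided α = 0.01); z_β = 0.842 (power 80% → β = 0.2).
n = (3.418 × 47.1 / 38.2)² = 17.76
Round up: n = 18.

n = 18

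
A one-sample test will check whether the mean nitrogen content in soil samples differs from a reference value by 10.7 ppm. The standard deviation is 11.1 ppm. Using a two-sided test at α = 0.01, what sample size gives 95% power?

For a one-sample z-test, n = ((z_{α/2} + z_β)·σ/δ)².
z_{α/2} = 2.576 (two-sided α = 0.01); z_β = 1.645 (power 95% → β = 0.05).
n = (4.221 × 11.1 / 10.7)² = 19.17
Round up: n = 20.

20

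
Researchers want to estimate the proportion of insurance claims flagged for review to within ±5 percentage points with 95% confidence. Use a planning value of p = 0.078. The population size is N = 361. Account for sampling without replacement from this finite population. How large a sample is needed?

For a proportion with margin E = 0.05 at 95% confidence, z = 1.960.
n = p̂(1−p̂)(z/E)² = 0.078 × 0.922 × (1.960/0.05)² = 110.51 — call this n₀.
Finite-population correction with N = 361: n = n₀ / (1 + (n₀−1)/N) = 110.51 / 1.303 = 84.81
Round up: n = 85.

85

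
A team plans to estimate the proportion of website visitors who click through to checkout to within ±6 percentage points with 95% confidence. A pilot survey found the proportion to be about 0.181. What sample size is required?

For a proportion with margin E = 0.06 at 95% confidence, z = 1.960.
n = p̂(1−p̂)(z/E)² = 0.181 × 0.819 × (1.960/0.06)² = 158.19
Round up: n = 159.

n = 159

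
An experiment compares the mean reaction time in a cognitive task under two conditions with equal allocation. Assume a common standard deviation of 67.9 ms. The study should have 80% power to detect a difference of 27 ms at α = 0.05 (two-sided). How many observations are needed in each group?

For two equal groups, n per group = 2·((z_{α/2} + z_β)·σ/δ)².
z_{α/2} = 1.960; z_β = 0.842 (power 80%).
n = 2 × (2.802 × 67.9 / 27)² = 2 × 49.65 = 99.30
Round up: n = 100 per group.

100 per group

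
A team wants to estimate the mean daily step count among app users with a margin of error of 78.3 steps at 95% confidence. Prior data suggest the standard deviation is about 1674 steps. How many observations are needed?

For a mean, the margin of error is E = z·σ/√n, so n = (zσ/E)².
At 95% confidence, z = 1.960.
n = (1.960 × 1674 / 78.3)² = 1755.90
Round up: n = 1756.

1756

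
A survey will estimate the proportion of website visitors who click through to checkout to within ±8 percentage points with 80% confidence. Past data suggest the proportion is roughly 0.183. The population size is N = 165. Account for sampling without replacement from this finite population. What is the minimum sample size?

32

For a proportion with margin E = 0.08 at 80% confidence, z = 1.282.
n = p̂(1−p̂)(z/E)² = 0.183 × 0.817 × (1.282/0.08)² = 38.39 — call this n₀.
Finite-population correction with N = 165: n = n₀ / (1 + (n₀−1)/N) = 38.39 / 1.227 = 31.29
Round up: n = 32.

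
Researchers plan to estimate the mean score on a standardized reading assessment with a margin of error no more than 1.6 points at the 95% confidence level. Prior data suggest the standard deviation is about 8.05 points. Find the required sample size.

n = 98

For a mean, the margin of error is E = z·σ/√n, so n = (zσ/E)².
At 95% confidence, z = 1.960.
n = (1.960 × 8.05 / 1.6)² = 97.24
Round up: n = 98.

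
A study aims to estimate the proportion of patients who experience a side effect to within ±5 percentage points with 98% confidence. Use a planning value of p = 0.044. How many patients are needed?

For a proportion with margin E = 0.05 at 98% confidence, z = 2.326.
n = p̂(1−p̂)(z/E)² = 0.044 × 0.956 × (2.326/0.05)² = 91.03
Round up: n = 92.

n = 92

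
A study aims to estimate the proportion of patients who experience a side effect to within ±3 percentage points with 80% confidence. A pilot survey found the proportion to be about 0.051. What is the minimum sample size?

89

For a proportion with margin E = 0.03 at 80% confidence, z = 1.282.
n = p̂(1−p̂)(z/E)² = 0.051 × 0.949 × (1.282/0.03)² = 88.38
Round up: n = 89.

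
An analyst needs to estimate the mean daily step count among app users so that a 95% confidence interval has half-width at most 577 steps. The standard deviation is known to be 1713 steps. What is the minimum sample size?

34

For a mean, the margin of error is E = z·σ/√n, so n = (zσ/E)².
At 95% confidence, z = 1.960.
n = (1.960 × 1713 / 577)² = 33.86
Round up: n = 34.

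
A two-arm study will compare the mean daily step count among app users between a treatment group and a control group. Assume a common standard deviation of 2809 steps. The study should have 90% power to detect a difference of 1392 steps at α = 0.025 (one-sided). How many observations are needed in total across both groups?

172 total

For two equal groups, n per group = 2·((z_α + z_β)·σ/δ)².
z_α = 1.960; z_β = 1.282 (power 90%).
n = 2 × (3.242 × 2809 / 1392)² = 2 × 42.80 = 85.60
Round up: n = 86 per group.
Total across both groups: 2 × 86 = 172.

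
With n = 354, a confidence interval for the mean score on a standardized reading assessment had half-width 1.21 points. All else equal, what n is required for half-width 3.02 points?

Margin of error scales as 1/√n, so n₂ = n₁·(E₁/E₂)².
n₂ = 354 × (1.21/3.02)² = 354 × 0.1605 = 56.82
Round up: n₂ = 57.

57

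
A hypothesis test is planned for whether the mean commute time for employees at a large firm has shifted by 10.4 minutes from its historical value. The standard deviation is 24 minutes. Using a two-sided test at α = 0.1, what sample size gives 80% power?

For a one-sample z-test, n = ((z_{α/2} + z_β)·σ/δ)².
z_{α/2} = 1.645 (two-sided α = 0.1); z_β = 0.842 (power 80% → β = 0.2).
n = (2.487 × 24 / 10.4)² = 32.94
Round up: n = 33.

33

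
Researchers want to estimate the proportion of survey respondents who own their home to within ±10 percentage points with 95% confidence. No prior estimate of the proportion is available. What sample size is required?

n = 97

For a proportion with margin E = 0.1 at 95% confidence, z = 1.960.
With no prior estimate, use p = 0.5, which maximizes p(1−p) at 0.25.
n = 0.25 × (z/E)² = 0.25 × (1.960/0.1)² = 96.04
Round up: n = 97.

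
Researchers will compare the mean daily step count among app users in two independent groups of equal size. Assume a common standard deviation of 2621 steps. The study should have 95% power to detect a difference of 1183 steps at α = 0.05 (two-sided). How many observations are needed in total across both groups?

256 total

For two equal groups, n per group = 2·((z_{α/2} + z_β)·σ/δ)².
z_{α/2} = 1.960; z_β = 1.645 (power 95%).
n = 2 × (3.605 × 2621 / 1183)² = 2 × 63.79 = 127.58
Round up: n = 128 per group.
Total across both groups: 2 × 128 = 256.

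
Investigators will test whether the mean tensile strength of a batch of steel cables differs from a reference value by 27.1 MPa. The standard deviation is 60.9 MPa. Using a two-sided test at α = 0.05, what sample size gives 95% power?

For a one-sample z-test, n = ((z_{α/2} + z_β)·σ/δ)².
z_{α/2} = 1.960 (two-sided α = 0.05); z_β = 1.645 (power 95% → β = 0.05).
n = (3.605 × 60.9 / 27.1)² = 65.63
Round up: n = 66.

66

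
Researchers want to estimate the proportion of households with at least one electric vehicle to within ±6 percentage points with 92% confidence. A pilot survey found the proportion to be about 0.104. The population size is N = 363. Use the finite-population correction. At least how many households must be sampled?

For a proportion with margin E = 0.06 at 92% confidence, z = 1.751.
n = p̂(1−p̂)(z/E)² = 0.104 × 0.896 × (1.751/0.06)² = 79.36 — call this n₀.
Finite-population correction with N = 363: n = n₀ / (1 + (n₀−1)/N) = 79.36 / 1.216 = 65.26
Round up: n = 66.

66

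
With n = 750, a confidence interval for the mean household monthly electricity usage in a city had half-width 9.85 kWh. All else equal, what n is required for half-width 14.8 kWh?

Margin of error scales as 1/√n, so n₂ = n₁·(E₁/E₂)².
n₂ = 750 × (9.85/14.8)² = 750 × 0.4429 = 332.18
Round up: n₂ = 333.

333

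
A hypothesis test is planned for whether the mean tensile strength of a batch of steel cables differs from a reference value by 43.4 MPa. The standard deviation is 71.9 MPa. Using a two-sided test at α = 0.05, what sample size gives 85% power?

25

For a one-sample z-test, n = ((z_{α/2} + z_β)·σ/δ)².
z_{α/2} = 1.960 (two-sided α = 0.05); z_β = 1.036 (power 85% → β = 0.15).
n = (2.996 × 71.9 / 43.4)² = 24.64
Round up: n = 25.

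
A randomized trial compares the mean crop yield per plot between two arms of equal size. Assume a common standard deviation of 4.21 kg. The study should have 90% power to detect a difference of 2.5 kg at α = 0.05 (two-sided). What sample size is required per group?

60 per group

For two equal groups, n per group = 2·((z_{α/2} + z_β)·σ/δ)².
z_{α/2} = 1.960; z_β = 1.282 (power 90%).
n = 2 × (3.242 × 4.21 / 2.5)² = 2 × 29.81 = 59.62
Round up: n = 60 per group.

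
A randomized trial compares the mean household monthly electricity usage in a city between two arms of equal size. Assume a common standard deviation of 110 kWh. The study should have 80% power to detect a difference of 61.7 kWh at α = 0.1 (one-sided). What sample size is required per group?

For two equal groups, n per group = 2·((z_α + z_β)·σ/δ)².
z_α = 1.282; z_β = 0.842 (power 80%).
n = 2 × (2.124 × 110 / 61.7)² = 2 × 14.34 = 28.68
Round up: n = 29 per group.

29 per group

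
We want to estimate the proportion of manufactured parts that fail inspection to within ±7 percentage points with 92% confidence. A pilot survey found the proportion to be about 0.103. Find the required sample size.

For a proportion with margin E = 0.07 at 92% confidence, z = 1.751.
n = p̂(1−p̂)(z/E)² = 0.103 × 0.897 × (1.751/0.07)² = 57.81
Round up: n = 58.

n = 58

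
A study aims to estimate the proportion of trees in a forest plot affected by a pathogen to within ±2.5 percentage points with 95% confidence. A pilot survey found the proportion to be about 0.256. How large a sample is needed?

1171

For a proportion with margin E = 0.025 at 95% confidence, z = 1.960.
n = p̂(1−p̂)(z/E)² = 0.256 × 0.744 × (1.960/0.025)² = 1170.70
Round up: n = 1171.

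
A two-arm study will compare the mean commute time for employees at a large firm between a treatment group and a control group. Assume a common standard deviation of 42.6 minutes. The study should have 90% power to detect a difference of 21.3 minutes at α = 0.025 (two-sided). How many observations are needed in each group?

For two equal groups, n per group = 2·((z_{α/2} + z_β)·σ/δ)².
z_{α/2} = 2.241; z_β = 1.282 (power 90%).
n = 2 × (3.523 × 42.6 / 21.3)² = 2 × 49.65 = 99.30
Round up: n = 100 per group.

100 per group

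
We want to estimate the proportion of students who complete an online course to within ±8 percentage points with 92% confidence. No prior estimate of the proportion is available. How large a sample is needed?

For a proportion with margin E = 0.08 at 92% confidence, z = 1.751.
With no prior estimate, use p = 0.5, which maximizes p(1−p) at 0.25.
n = 0.25 × (z/E)² = 0.25 × (1.751/0.08)² = 119.77
Round up: n = 120.

120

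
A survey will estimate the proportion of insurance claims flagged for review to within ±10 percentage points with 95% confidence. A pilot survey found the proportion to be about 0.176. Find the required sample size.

For a proportion with margin E = 0.1 at 95% confidence, z = 1.960.
n = p̂(1−p̂)(z/E)² = 0.176 × 0.824 × (1.960/0.1)² = 55.71
Round up: n = 56.

56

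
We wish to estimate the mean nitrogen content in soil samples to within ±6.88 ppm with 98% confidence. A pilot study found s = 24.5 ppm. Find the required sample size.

For a mean, the margin of error is E = z·σ/√n, so n = (zσ/E)².
At 98% confidence, z = 2.326.
n = (2.326 × 24.5 / 6.88)² = 68.61
Round up: n = 69.

n = 69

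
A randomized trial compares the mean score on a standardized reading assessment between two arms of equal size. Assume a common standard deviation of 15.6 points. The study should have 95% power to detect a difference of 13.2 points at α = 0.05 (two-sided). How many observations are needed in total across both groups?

For two equal groups, n per group = 2·((z_{α/2} + z_β)·σ/δ)².
z_{α/2} = 1.960; z_β = 1.645 (power 95%).
n = 2 × (3.605 × 15.6 / 13.2)² = 2 × 18.15 = 36.30
Round up: n = 37 per group.
Total across both groups: 2 × 37 = 74.

74 total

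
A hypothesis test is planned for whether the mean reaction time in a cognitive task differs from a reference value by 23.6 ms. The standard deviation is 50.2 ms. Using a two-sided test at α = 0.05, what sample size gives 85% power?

For a one-sample z-test, n = ((z_{α/2} + z_β)·σ/δ)².
z_{α/2} = 1.960 (two-sided α = 0.05); z_β = 1.036 (power 85% → β = 0.15).
n = (2.996 × 50.2 / 23.6)² = 40.61
Round up: n = 41.

41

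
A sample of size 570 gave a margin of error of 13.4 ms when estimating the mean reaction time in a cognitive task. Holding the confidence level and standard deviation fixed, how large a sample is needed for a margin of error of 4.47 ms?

Margin of error scales as 1/√n, so n₂ = n₁·(E₁/E₂)².
n₂ = 570 × (13.4/4.47)² = 570 × 8.987 = 5122.59
Round up: n₂ = 5123.

5123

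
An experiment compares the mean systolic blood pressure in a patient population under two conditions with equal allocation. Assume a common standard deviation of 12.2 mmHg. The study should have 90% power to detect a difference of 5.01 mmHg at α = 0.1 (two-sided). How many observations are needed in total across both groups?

For two equal groups, n per group = 2·((z_{α/2} + z_β)·σ/δ)².
z_{α/2} = 1.645; z_β = 1.282 (power 90%).
n = 2 × (2.927 × 12.2 / 5.01)² = 2 × 50.80 = 101.60
Round up: n = 102 per group.
Total across both groups: 2 × 102 = 204.

204 total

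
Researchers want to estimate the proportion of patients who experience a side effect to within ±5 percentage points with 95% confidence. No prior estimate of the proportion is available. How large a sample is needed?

385

For a proportion with margin E = 0.05 at 95% confidence, z = 1.960.
With no prior estimate, use p = 0.5, which maximizes p(1−p) at 0.25.
n = 0.25 × (z/E)² = 0.25 × (1.960/0.05)² = 384.16
Round up: n = 385.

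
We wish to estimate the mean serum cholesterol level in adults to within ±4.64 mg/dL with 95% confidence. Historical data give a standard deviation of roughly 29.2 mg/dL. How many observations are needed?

For a mean, the margin of error is E = z·σ/√n, so n = (zσ/E)².
At 95% confidence, z = 1.960.
n = (1.960 × 29.2 / 4.64)² = 152.14
Round up: n = 153.

153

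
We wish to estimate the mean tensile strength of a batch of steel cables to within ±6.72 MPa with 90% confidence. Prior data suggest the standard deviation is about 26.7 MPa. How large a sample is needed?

For a mean, the margin of error is E = z·σ/√n, so n = (zσ/E)².
At 90% confidence, z = 1.645.
n = (1.645 × 26.7 / 6.72)² = 42.72
Round up: n = 43.

43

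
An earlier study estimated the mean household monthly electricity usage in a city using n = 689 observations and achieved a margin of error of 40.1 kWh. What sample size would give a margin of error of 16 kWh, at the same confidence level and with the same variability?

Margin of error scales as 1/√n, so n₂ = n₁·(E₁/E₂)².
n₂ = 689 × (40.1/16)² = 689 × 6.281 = 4327.61
Round up: n₂ = 4328.

n = 4328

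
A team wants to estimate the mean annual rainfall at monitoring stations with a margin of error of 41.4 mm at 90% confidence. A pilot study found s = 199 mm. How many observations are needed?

For a mean, the margin of error is E = z·σ/√n, so n = (zσ/E)².
At 90% confidence, z = 1.645.
n = (1.645 × 199 / 41.4)² = 62.52
Round up: n = 63.

63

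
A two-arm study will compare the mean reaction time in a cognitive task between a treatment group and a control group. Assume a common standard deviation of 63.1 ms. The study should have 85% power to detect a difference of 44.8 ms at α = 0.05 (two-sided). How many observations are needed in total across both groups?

For two equal groups, n per group = 2·((z_{α/2} + z_β)·σ/δ)².
z_{α/2} = 1.960; z_β = 1.036 (power 85%).
n = 2 × (2.996 × 63.1 / 44.8)² = 2 × 17.81 = 35.62
Round up: n = 36 per group.
Total across both groups: 2 × 36 = 72.

72 total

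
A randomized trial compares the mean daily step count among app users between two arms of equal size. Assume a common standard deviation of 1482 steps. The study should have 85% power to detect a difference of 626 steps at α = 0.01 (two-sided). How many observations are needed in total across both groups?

For two equal groups, n per group = 2·((z_{α/2} + z_β)·σ/δ)².
z_{α/2} = 2.576; z_β = 1.036 (power 85%).
n = 2 × (3.612 × 1482 / 626)² = 2 × 73.12 = 146.24
Round up: n = 147 per group.
Total across both groups: 2 × 147 = 294.

294 total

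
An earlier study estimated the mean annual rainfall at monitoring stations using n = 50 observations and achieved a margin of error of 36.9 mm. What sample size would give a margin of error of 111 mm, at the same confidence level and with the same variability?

Margin of error scales as 1/√n, so n₂ = n₁·(E₁/E₂)².
n₂ = 50 × (36.9/111)² = 50 × 0.1105 = 5.53
Round up: n₂ = 6.

n = 6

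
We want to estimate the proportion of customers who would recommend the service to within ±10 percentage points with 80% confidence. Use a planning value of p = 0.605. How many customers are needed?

For a proportion with margin E = 0.1 at 80% confidence, z = 1.282.
n = p̂(1−p̂)(z/E)² = 0.605 × 0.395 × (1.282/0.1)² = 39.28
Round up: n = 40.

n = 40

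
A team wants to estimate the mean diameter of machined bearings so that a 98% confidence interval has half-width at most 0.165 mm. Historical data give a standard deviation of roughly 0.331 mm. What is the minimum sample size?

22

For a mean, the margin of error is E = z·σ/√n, so n = (zσ/E)².
At 98% confidence, z = 2.326.
n = (2.326 × 0.331 / 0.165)² = 21.77
Round up: n = 22.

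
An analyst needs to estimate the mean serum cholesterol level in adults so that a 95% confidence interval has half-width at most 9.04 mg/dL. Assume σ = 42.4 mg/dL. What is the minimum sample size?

For a mean, the margin of error is E = z·σ/√n, so n = (zσ/E)².
At 95% confidence, z = 1.960.
n = (1.960 × 42.4 / 9.04)² = 84.51
Round up: n = 85.

n = 85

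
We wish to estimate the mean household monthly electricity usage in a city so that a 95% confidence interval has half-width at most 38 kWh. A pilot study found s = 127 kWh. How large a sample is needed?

n = 43

For a mean, the margin of error is E = z·σ/√n, so n = (zσ/E)².
At 95% confidence, z = 1.960.
n = (1.960 × 127 / 38)² = 42.91
Round up: n = 43.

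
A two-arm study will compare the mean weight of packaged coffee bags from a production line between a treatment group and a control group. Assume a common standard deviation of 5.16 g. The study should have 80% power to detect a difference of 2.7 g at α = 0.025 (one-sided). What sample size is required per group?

58 per group

For two equal groups, n per group = 2·((z_α + z_β)·σ/δ)².
z_α = 1.960; z_β = 0.842 (power 80%).
n = 2 × (2.802 × 5.16 / 2.7)² = 2 × 28.68 = 57.36
Round up: n = 58 per group.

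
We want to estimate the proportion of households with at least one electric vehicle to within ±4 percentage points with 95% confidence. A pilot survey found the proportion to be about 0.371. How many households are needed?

561

For a proportion with margin E = 0.04 at 95% confidence, z = 1.960.
n = p̂(1−p̂)(z/E)² = 0.371 × 0.629 × (1.960/0.04)² = 560.29
Round up: n = 561.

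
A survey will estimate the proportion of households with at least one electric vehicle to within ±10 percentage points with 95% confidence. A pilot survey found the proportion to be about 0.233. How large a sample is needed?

For a proportion with margin E = 0.1 at 95% confidence, z = 1.960.
n = p̂(1−p̂)(z/E)² = 0.233 × 0.767 × (1.960/0.1)² = 68.65
Round up: n = 69.

69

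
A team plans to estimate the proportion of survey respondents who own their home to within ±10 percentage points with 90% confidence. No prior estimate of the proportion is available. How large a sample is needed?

68

For a proportion with margin E = 0.1 at 90% confidence, z = 1.645.
With no prior estimate, use p = 0.5, which maximizes p(1−p) at 0.25.
n = 0.25 × (z/E)² = 0.25 × (1.645/0.1)² = 67.65
Round up: n = 68.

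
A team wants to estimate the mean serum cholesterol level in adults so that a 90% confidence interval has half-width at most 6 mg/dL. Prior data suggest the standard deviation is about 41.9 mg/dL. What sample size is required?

For a mean, the margin of error is E = z·σ/√n, so n = (zσ/E)².
At 90% confidence, z = 1.645.
n = (1.645 × 41.9 / 6)² = 131.96
Round up: n = 132.

132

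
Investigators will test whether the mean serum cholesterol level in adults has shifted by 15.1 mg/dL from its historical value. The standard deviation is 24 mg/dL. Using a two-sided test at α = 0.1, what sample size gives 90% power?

22

For a one-sample z-test, n = ((z_{α/2} + z_β)·σ/δ)².
z_{α/2} = 1.645 (two-sided α = 0.1); z_β = 1.282 (power 90% → β = 0.1).
n = (2.927 × 24 / 15.1)² = 21.64
Round up: n = 22.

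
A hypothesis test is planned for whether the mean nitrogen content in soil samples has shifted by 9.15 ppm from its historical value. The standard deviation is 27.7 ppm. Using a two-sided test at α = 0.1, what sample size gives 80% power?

n = 57

For a one-sample z-test, n = ((z_{α/2} + z_β)·σ/δ)².
z_{α/2} = 1.645 (two-sided α = 0.1); z_β = 0.842 (power 80% → β = 0.2).
n = (2.487 × 27.7 / 9.15)² = 56.69
Round up: n = 57.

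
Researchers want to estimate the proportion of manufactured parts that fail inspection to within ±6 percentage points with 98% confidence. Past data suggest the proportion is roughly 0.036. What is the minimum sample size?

n = 53

For a proportion with margin E = 0.06 at 98% confidence, z = 2.326.
n = p̂(1−p̂)(z/E)² = 0.036 × 0.964 × (2.326/0.06)² = 52.16
Round up: n = 53.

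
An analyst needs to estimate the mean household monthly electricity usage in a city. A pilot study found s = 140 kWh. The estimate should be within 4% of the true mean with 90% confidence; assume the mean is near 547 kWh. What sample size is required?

111

For a mean, the margin of error is E = z·σ/√n, so n = (zσ/E)².
At 90% confidence, z = 1.645.
E = 4% of 547 = 21.88 kWh.
n = (1.645 × 140 / 21.88)² = 110.79
Round up: n = 111.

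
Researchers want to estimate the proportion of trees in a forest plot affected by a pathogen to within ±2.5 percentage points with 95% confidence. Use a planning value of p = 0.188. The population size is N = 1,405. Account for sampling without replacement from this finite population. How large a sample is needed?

563

For a proportion with margin E = 0.025 at 95% confidence, z = 1.960.
n = p̂(1−p̂)(z/E)² = 0.188 × 0.812 × (1.960/0.025)² = 938.31 — call this n₀.
Finite-population correction with N = 1,405: n = n₀ / (1 + (n₀−1)/N) = 938.31 / 1.667 = 562.87
Round up: n = 563.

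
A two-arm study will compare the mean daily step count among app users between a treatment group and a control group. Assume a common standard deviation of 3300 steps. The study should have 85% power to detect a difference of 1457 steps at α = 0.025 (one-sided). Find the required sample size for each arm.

93 per group

For two equal groups, n per group = 2·((z_α + z_β)·σ/δ)².
z_α = 1.960; z_β = 1.036 (power 85%).
n = 2 × (2.996 × 3300 / 1457)² = 2 × 46.05 = 92.10
Round up: n = 93 per group.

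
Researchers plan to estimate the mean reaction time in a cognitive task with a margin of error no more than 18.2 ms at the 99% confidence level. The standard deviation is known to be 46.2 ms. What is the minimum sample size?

For a mean, the margin of error is E = z·σ/√n, so n = (zσ/E)².
At 99% confidence, z = 2.576.
n = (2.576 × 46.2 / 18.2)² = 42.76
Round up: n = 43.

n = 43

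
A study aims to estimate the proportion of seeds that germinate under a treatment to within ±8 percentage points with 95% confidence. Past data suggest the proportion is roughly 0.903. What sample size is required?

For a proportion with margin E = 0.08 at 95% confidence, z = 1.960.
n = p̂(1−p̂)(z/E)² = 0.903 × 0.097 × (1.960/0.08)² = 52.58
Round up: n = 53.

53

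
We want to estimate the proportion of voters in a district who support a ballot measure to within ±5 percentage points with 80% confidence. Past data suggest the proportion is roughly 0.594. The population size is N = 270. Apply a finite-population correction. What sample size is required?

For a proportion with margin E = 0.05 at 80% confidence, z = 1.282.
n = p̂(1−p̂)(z/E)² = 0.594 × 0.406 × (1.282/0.05)² = 158.54 — call this n₀.
Finite-population correction with N = 270: n = n₀ / (1 + (n₀−1)/N) = 158.54 / 1.583 = 100.15
Round up: n = 101.

n = 101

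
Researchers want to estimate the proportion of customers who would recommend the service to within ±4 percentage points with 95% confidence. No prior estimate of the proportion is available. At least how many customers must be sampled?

601

For a proportion with margin E = 0.04 at 95% confidence, z = 1.960.
With no prior estimate, use p = 0.5, which maximizes p(1−p) at 0.25.
n = 0.25 × (z/E)² = 0.25 × (1.960/0.04)² = 600.25
Round up: n = 601.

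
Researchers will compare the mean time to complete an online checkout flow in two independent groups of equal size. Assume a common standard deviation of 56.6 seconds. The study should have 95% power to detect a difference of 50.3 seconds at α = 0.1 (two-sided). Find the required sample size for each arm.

28 per group

For two equal groups, n per group = 2·((z_{α/2} + z_β)·σ/δ)².
z_{α/2} = 1.645; z_β = 1.645 (power 95%).
n = 2 × (3.290 × 56.6 / 50.3)² = 2 × 13.71 = 27.42
Round up: n = 28 per group.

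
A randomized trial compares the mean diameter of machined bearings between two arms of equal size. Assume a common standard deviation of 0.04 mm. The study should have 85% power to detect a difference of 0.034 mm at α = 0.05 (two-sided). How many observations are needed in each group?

25 per group

For two equal groups, n per group = 2·((z_{α/2} + z_β)·σ/δ)².
z_{α/2} = 1.960; z_β = 1.036 (power 85%).
n = 2 × (2.996 × 0.04 / 0.034)² = 2 × 12.42 = 24.84
Round up: n = 25 per group.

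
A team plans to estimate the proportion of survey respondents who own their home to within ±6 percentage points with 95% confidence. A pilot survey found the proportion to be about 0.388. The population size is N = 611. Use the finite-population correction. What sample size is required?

n = 180

For a proportion with margin E = 0.06 at 95% confidence, z = 1.960.
n = p̂(1−p̂)(z/E)² = 0.388 × 0.612 × (1.960/0.06)² = 253.39 — call this n₀.
Finite-population correction with N = 611: n = n₀ / (1 + (n₀−1)/N) = 253.39 / 1.413 = 179.33
Round up: n = 180.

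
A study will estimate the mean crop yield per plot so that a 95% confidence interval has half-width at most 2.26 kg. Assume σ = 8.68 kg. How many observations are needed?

For a mean, the margin of error is E = z·σ/√n, so n = (zσ/E)².
At 95% confidence, z = 1.960.
n = (1.960 × 8.68 / 2.26)² = 56.67
Round up: n = 57.

n = 57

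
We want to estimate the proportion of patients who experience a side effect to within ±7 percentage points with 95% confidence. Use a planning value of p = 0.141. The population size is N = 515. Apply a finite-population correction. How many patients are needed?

For a proportion with margin E = 0.07 at 95% confidence, z = 1.960.
n = p̂(1−p̂)(z/E)² = 0.141 × 0.859 × (1.960/0.07)² = 94.96 — call this n₀.
Finite-population correction with N = 515: n = n₀ / (1 + (n₀−1)/N) = 94.96 / 1.182 = 80.34
Round up: n = 81.

n = 81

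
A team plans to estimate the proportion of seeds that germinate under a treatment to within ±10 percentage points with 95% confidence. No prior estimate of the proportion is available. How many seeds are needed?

97

For a proportion with margin E = 0.1 at 95% confidence, z = 1.960.
With no prior estimate, use p = 0.5, which maximizes p(1−p) at 0.25.
n = 0.25 × (z/E)² = 0.25 × (1.960/0.1)² = 96.04
Round up: n = 97.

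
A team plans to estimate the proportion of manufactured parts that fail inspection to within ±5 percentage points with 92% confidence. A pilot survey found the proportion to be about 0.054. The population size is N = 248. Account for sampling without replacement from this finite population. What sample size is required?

For a proportion with margin E = 0.05 at 92% confidence, z = 1.751.
n = p̂(1−p̂)(z/E)² = 0.054 × 0.946 × (1.751/0.05)² = 62.65 — call this n₀.
Finite-population correction with N = 248: n = n₀ / (1 + (n₀−1)/N) = 62.65 / 1.249 = 50.16
Round up: n = 51.

51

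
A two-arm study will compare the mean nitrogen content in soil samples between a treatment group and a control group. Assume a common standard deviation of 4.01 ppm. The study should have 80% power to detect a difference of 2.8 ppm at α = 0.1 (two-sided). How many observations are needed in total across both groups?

For two equal groups, n per group = 2·((z_{α/2} + z_β)·σ/δ)².
z_{α/2} = 1.645; z_β = 0.842 (power 80%).
n = 2 × (2.487 × 4.01 / 2.8)² = 2 × 12.69 = 25.38
Round up: n = 26 per group.
Total across both groups: 2 × 26 = 52.

52 total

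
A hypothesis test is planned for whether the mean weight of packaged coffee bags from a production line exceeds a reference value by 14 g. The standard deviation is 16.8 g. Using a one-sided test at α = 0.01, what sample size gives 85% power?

For a one-sample z-test, n = ((z_α + z_β)·σ/δ)².
z_α = 2.326 (one-sided α = 0.01); z_β = 1.036 (power 85% → β = 0.15).
n = (3.362 × 16.8 / 14)² = 16.28
Round up: n = 17.

17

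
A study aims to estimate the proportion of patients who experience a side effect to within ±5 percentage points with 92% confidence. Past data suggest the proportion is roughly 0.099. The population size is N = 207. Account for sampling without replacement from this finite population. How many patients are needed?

72

For a proportion with margin E = 0.05 at 92% confidence, z = 1.751.
n = p̂(1−p̂)(z/E)² = 0.099 × 0.901 × (1.751/0.05)² = 109.39 — call this n₀.
Finite-population correction with N = 207: n = n₀ / (1 + (n₀−1)/N) = 109.39 / 1.524 = 71.78
Round up: n = 72.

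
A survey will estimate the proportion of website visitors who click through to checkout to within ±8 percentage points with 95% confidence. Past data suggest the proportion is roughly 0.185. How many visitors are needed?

91

For a proportion with margin E = 0.08 at 95% confidence, z = 1.960.
n = p̂(1−p̂)(z/E)² = 0.185 × 0.815 × (1.960/0.08)² = 90.50
Round up: n = 91.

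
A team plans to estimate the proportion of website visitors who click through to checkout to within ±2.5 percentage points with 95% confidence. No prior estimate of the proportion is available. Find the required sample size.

For a proportion with margin E = 0.025 at 95% confidence, z = 1.960.
With no prior estimate, use p = 0.5, which maximizes p(1−p) at 0.25.
n = 0.25 × (z/E)² = 0.25 × (1.960/0.025)² = 1536.64
Round up: n = 1537.

1537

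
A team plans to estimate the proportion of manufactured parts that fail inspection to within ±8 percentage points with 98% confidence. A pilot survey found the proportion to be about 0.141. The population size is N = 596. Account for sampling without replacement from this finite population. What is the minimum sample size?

For a proportion with margin E = 0.08 at 98% confidence, z = 2.326.
n = p̂(1−p̂)(z/E)² = 0.141 × 0.859 × (2.326/0.08)² = 102.39 — call this n₀.
Finite-population correction with N = 596: n = n₀ / (1 + (n₀−1)/N) = 102.39 / 1.17 = 87.51
Round up: n = 88.

n = 88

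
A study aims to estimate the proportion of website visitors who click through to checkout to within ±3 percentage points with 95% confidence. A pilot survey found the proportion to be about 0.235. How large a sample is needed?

768

For a proportion with margin E = 0.03 at 95% confidence, z = 1.960.
n = p̂(1−p̂)(z/E)² = 0.235 × 0.765 × (1.960/0.03)² = 767.36
Round up: n = 768.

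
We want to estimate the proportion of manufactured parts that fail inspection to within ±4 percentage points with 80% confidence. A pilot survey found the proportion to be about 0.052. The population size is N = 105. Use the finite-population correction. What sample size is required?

For a proportion with margin E = 0.04 at 80% confidence, z = 1.282.
n = p̂(1−p̂)(z/E)² = 0.052 × 0.948 × (1.282/0.04)² = 50.64 — call this n₀.
Finite-population correction with N = 105: n = n₀ / (1 + (n₀−1)/N) = 50.64 / 1.473 = 34.38
Round up: n = 35.

35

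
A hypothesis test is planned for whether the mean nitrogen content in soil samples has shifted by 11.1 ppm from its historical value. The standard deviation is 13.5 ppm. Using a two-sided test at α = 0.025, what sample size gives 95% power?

For a one-sample z-test, n = ((z_{α/2} + z_β)·σ/δ)².
z_{α/2} = 2.241 (two-sided α = 0.025); z_β = 1.645 (power 95% → β = 0.05).
n = (3.886 × 13.5 / 11.1)² = 22.34
Round up: n = 23.

n = 23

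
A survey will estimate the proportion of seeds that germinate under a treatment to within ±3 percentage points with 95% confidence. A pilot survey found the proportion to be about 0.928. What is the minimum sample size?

For a proportion with margin E = 0.03 at 95% confidence, z = 1.960.
n = p̂(1−p̂)(z/E)² = 0.928 × 0.072 × (1.960/0.03)² = 285.20
Round up: n = 286.

286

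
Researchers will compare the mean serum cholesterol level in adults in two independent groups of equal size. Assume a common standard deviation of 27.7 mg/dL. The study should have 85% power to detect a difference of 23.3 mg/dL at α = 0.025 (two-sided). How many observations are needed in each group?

31 per group

For two equal groups, n per group = 2·((z_{α/2} + z_β)·σ/δ)².
z_{α/2} = 2.241; z_β = 1.036 (power 85%).
n = 2 × (3.277 × 27.7 / 23.3)² = 2 × 15.18 = 30.36
Round up: n = 31 per group.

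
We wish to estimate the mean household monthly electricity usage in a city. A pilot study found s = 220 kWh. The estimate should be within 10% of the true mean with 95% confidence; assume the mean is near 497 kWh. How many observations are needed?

76

For a mean, the margin of error is E = z·σ/√n, so n = (zσ/E)².
At 95% confidence, z = 1.960.
E = 10% of 497 = 49.7 kWh.
n = (1.960 × 220 / 49.7)² = 75.27
Round up: n = 76.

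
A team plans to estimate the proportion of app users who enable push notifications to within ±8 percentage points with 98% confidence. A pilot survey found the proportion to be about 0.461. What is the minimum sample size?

For a proportion with margin E = 0.08 at 98% confidence, z = 2.326.
n = p̂(1−p̂)(z/E)² = 0.461 × 0.539 × (2.326/0.08)² = 210.05
Round up: n = 211.

211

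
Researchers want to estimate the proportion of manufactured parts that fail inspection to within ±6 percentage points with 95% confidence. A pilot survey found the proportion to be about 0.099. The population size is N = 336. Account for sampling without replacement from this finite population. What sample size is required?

75

For a proportion with margin E = 0.06 at 95% confidence, z = 1.960.
n = p̂(1−p̂)(z/E)² = 0.099 × 0.901 × (1.960/0.06)² = 95.19 — call this n₀.
Finite-population correction with N = 336: n = n₀ / (1 + (n₀−1)/N) = 95.19 / 1.28 = 74.37
Round up: n = 75.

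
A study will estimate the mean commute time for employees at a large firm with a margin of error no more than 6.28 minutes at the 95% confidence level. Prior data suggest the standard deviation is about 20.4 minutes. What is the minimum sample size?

For a mean, the margin of error is E = z·σ/√n, so n = (zσ/E)².
At 95% confidence, z = 1.960.
n = (1.960 × 20.4 / 6.28)² = 40.54
Round up: n = 41.

41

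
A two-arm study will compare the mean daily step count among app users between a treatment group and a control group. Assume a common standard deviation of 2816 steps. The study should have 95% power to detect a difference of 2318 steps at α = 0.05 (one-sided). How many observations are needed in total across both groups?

64 total

For two equal groups, n per group = 2·((z_α + z_β)·σ/δ)².
z_α = 1.645; z_β = 1.645 (power 95%).
n = 2 × (3.290 × 2816 / 2318)² = 2 × 15.97 = 31.94
Round up: n = 32 per group.
Total across both groups: 2 × 32 = 64.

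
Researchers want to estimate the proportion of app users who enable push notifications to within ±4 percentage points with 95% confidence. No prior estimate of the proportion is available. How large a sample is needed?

For a proportion with margin E = 0.04 at 95% confidence, z = 1.960.
With no prior estimate, use p = 0.5, which maximizes p(1−p) at 0.25.
n = 0.25 × (z/E)² = 0.25 × (1.960/0.04)² = 600.25
Round up: n = 601.

601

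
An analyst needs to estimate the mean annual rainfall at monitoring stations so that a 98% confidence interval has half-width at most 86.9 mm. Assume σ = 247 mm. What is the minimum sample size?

44

For a mean, the margin of error is E = z·σ/√n, so n = (zσ/E)².
At 98% confidence, z = 2.326.
n = (2.326 × 247 / 86.9)² = 43.71
Round up: n = 44.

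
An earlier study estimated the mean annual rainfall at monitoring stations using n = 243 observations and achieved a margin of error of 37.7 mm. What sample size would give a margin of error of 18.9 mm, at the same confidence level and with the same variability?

n = 967

Margin of error scales as 1/√n, so n₂ = n₁·(E₁/E₂)².
n₂ = 243 × (37.7/18.9)² = 243 × 3.979 = 966.90
Round up: n₂ = 967.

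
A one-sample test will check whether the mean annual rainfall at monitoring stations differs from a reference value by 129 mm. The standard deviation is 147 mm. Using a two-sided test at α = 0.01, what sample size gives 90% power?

n = 20

For a one-sample z-test, n = ((z_{α/2} + z_β)·σ/δ)².
z_{α/2} = 2.576 (two-sided α = 0.01); z_β = 1.282 (power 90% → β = 0.1).
n = (3.858 × 147 / 129)² = 19.33
Round up: n = 20.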